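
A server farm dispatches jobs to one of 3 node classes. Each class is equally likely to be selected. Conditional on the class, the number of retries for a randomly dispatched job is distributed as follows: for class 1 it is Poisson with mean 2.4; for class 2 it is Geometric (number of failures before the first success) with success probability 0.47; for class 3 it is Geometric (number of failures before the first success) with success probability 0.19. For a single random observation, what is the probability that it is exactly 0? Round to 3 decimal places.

0.250

Conditional on each class, P(X = 0): 1: 0.090718; 2: 0.47; 3: 0.19.
By total probability, P(X = 0) = 0.333333·0.090718 + 0.333333·0.47 + 0.333333·0.19 = 0.250239.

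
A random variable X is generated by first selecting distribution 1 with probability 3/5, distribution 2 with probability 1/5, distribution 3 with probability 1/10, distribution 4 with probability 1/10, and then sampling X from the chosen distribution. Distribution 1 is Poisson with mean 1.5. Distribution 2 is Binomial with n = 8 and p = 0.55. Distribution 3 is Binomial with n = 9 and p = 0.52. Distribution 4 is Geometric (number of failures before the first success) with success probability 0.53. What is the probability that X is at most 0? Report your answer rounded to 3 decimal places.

0.187

Conditional on each component, P(X ≤ 0): 1: 0.22313; 2: 0.00168151; 3: 0.00135261; 4: 0.53.
By total probability, P(X ≤ 0) = 0.6·0.22313 + 0.2·0.00168151 + 0.1·0.00135261 + 0.1·0.53 = 0.18735.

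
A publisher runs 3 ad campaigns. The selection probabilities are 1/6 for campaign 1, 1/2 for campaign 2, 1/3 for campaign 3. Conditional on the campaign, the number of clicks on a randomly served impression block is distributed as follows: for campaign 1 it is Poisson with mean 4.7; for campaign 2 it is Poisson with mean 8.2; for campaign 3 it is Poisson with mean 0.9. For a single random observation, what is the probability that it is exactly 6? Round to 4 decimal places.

Conditional on each campaign, P(X = 6): 1: 0.136167; 2: 0.115967; 3: 0.000300094.
By total probability, P(X = 6) = 0.166667·0.136167 + 0.5·0.115967 + 0.333333·0.000300094 = 0.0807782.

0.0808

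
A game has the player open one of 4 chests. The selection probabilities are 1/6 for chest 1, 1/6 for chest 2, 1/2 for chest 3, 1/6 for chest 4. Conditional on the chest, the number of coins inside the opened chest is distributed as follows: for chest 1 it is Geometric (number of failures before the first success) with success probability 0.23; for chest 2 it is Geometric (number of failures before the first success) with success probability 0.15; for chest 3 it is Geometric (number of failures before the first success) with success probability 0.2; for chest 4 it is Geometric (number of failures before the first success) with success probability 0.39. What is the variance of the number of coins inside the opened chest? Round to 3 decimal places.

20.857

Per component, 1: μ=3.34783, E[X²]=25.7637; 2: μ=5.66667, E[X²]=69.8889; 3: μ=4, E[X²]=36; 4: μ=1.5641, E[X²]=6.45694.
E[X] = 0.166667·3.34783 + 0.166667·5.66667 + 0.5·4 + 0.166667·1.5641 = 3.7631.
E[X²] = 0.166667·25.7637 + 0.166667·69.8889 + 0.5·36 + 0.166667·6.45694 = 35.0183.
Var(X) = E[X²] − (E[X])² = 35.0183 − 14.1609 = 20.8573.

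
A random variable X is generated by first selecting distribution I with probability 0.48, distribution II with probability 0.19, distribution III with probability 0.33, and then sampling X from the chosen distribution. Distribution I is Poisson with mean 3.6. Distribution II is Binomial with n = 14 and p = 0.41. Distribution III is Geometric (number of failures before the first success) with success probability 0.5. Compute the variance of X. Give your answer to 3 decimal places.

Per component, I: μ=3.6, E[X²]=16.56; II: μ=5.74, E[X²]=36.3342; III: μ=1, E[X²]=3.
E[X] = 0.48·3.6 + 0.19·5.74 + 0.33·1 = 3.1486.
E[X²] = 0.48·16.56 + 0.19·36.3342 + 0.33·3 = 15.8423.
Var(X) = E[X²] − (E[X])² = 15.8423 − 9.91368 = 5.92862.

5.929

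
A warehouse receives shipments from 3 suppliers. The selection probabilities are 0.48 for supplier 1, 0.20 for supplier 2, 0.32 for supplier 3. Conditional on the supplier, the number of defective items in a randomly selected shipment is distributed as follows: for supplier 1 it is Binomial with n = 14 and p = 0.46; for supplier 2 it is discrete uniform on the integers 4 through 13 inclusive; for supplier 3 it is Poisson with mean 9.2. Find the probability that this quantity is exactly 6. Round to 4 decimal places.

Conditional on each supplier, P(X = 6): 1: 0.205709; 2: 0.1; 3: 0.0850913.
By total probability, P(X = 6) = 0.48·0.205709 + 0.2·0.1 + 0.32·0.0850913 = 0.145969.

0.1460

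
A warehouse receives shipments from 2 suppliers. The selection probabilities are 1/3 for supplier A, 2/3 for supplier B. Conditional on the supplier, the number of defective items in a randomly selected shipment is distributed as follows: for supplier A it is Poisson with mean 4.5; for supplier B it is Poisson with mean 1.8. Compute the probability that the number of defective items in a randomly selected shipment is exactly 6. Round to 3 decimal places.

0.048

Conditional on each supplier, P(X = 6): A: 0.12812; B: 0.00780859.
By total probability, P(X = 6) = 0.333333·0.12812 + 0.666667·0.00780859 = 0.0479124.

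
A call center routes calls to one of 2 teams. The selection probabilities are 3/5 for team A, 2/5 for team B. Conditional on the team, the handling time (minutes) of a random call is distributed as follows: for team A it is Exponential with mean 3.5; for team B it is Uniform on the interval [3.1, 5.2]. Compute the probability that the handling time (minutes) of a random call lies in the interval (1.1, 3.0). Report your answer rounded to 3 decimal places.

0.184

Conditional on each team, P(1.1 < X < 3.0): A: 0.305937; B: 0.
By total probability, P(1.1 < X < 3.0) = 0.6·0.305937 + 0.4·0 = 0.183562.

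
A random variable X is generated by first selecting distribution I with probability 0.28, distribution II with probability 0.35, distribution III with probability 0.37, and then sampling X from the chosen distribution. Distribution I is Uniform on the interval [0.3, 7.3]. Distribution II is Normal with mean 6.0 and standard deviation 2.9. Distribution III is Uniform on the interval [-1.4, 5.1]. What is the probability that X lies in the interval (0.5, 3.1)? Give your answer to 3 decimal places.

Conditional on each component, P(0.5 < X < 3.1): I: 0.371429; II: 0.129712; III: 0.4.
By total probability, P(0.5 < X < 3.1) = 0.28·0.371429 + 0.35·0.129712 + 0.37·0.4 = 0.297399.

0.297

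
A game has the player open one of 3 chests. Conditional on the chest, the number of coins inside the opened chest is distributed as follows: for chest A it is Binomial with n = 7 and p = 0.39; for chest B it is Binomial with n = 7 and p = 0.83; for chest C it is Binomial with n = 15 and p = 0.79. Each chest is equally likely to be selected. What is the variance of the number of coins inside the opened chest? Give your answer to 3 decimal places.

16.063

Per component, A: μ=2.73, E[X²]=9.1182; B: μ=5.81, E[X²]=34.7438; C: μ=11.85, E[X²]=142.911.
E[X] = 0.333333·2.73 + 0.333333·5.81 + 0.333333·11.85 = 6.79667.
E[X²] = 0.333333·9.1182 + 0.333333·34.7438 + 0.333333·142.911 = 62.2577.
Var(X) = E[X²] − (E[X])² = 62.2577 − 46.1947 = 16.063.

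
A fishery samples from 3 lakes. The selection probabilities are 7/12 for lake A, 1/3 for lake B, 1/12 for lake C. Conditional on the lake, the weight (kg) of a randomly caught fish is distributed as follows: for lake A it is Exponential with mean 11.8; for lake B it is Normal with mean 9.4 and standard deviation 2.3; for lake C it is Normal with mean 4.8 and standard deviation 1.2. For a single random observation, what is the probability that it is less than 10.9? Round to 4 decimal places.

Conditional on each lake, P(X < 10.9): A: 0.602964; B: 0.742856; C: 1.
By total probability, P(X < 10.9) = 0.583333·0.602964 + 0.333333·0.742856 + 0.0833333·1 = 0.682681.

0.6827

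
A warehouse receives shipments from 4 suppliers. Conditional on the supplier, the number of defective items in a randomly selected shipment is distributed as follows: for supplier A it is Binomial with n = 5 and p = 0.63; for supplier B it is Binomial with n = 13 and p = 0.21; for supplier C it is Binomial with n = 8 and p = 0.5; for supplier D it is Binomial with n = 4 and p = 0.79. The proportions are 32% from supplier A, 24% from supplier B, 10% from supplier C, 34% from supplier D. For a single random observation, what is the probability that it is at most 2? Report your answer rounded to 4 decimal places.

Conditional on each supplier, P(X ≤ 2): A: 0.267012; B: 0.465297; C: 0.144531; D: 0.196346.
By total probability, P(X ≤ 2) = 0.32·0.267012 + 0.24·0.465297 + 0.1·0.144531 + 0.34·0.196346 = 0.278326.

0.2783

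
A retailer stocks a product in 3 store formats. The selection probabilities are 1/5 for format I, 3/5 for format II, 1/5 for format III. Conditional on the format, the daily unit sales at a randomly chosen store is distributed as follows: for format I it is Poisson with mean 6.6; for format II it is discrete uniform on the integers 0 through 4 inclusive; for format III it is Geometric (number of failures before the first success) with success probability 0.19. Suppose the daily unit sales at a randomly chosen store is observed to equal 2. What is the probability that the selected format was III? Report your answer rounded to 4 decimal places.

Likelihoods P(X=2 | ·): I: 0.0296288; II: 0.2; III: 0.124659.
Posterior ∝ prior × likelihood. Numerator for III: 0.2·0.124659 = 0.0249318.
Normalizing constant: 0.2·0.0296288 + 0.6·0.2 + 0.2·0.124659 = 0.150858.
P(III | observation) = 0.0249318 / 0.150858 = 0.165267.

0.1653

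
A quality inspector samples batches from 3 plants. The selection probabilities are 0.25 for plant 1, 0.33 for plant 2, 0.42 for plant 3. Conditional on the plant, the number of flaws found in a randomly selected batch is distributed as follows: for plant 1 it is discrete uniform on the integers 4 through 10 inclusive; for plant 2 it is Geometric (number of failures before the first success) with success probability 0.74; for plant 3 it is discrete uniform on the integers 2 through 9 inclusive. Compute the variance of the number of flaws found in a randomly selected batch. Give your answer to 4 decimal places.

Per component, 1: μ=7, E[X²]=53; 2: μ=0.351351, E[X²]=0.598247; 3: μ=5.5, E[X²]=35.5.
E[X] = 0.25·7 + 0.33·0.351351 + 0.42·5.5 = 4.17595.
E[X²] = 0.25·53 + 0.33·0.598247 + 0.42·35.5 = 28.3574.
Var(X) = E[X²] − (E[X])² = 28.3574 − 17.4385 = 10.9189.

10.9189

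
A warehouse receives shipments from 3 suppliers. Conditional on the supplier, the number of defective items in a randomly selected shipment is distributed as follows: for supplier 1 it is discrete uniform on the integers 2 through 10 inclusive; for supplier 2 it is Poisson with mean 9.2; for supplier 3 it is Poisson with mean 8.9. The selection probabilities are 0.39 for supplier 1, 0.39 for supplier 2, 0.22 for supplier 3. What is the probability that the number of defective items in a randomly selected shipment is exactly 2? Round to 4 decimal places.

Conditional on each supplier, P(X = 2): 1: 0.111111; 2: 0.00427599; 3: 0.00540168.
By total probability, P(X = 2) = 0.39·0.111111 + 0.39·0.00427599 + 0.22·0.00540168 = 0.0461893.

0.0462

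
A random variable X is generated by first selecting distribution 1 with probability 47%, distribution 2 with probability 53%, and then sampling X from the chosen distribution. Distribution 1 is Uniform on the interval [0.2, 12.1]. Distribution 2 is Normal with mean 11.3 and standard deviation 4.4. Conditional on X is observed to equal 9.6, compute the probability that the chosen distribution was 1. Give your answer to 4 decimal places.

0.4697

Likelihoods f(9.6 | ·): 1: 0.0840336; 2: 0.0841477.
Posterior ∝ prior × likelihood. Numerator for 1: 0.47·0.0840336 = 0.0394958.
Normalizing constant: 0.47·0.0840336 + 0.53·0.0841477 = 0.0840941.
P(1 | observation) = 0.0394958 / 0.0840941 = 0.469662.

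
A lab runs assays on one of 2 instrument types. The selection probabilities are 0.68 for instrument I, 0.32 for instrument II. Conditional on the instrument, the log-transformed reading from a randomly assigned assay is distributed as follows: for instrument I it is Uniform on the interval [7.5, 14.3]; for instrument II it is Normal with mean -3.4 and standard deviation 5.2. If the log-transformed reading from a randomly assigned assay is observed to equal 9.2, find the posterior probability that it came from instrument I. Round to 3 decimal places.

0.987

Likelihoods f(9.2 | ·): I: 0.147059; II: 0.00407352.
Posterior ∝ prior × likelihood. Numerator for I: 0.68·0.147059 = 0.1.
Normalizing constant: 0.68·0.147059 + 0.32·0.00407352 = 0.101304.
P(I | observation) = 0.1 / 0.101304 = 0.987132.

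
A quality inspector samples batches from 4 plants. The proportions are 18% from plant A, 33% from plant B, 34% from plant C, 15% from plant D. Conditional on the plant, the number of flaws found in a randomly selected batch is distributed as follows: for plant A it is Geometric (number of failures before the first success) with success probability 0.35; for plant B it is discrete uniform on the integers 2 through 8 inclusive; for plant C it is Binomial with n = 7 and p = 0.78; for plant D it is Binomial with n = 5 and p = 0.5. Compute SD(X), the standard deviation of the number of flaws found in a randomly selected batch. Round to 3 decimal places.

2.246

Per component, A: μ=1.85714, E[X²]=8.7551; B: μ=5, E[X²]=29; C: μ=5.46, E[X²]=31.0128; D: μ=2.5, E[X²]=7.5.
E[X] = 0.18·1.85714 + 0.33·5 + 0.34·5.46 + 0.15·2.5 = 4.21569.
E[X²] = 0.18·8.7551 + 0.33·29 + 0.34·31.0128 + 0.15·7.5 = 22.8153.
Var(X) = E[X²] − (E[X])² = 22.8153 − 17.772 = 5.04326.
SD(X) = √5.04326 = 2.24572.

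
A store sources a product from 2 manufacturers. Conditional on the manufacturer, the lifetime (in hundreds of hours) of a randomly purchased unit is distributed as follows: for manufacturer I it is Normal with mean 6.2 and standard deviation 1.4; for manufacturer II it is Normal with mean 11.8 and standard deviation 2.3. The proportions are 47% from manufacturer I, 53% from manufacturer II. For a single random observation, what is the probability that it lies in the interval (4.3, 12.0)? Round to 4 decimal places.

0.7120

Conditional on each manufacturer, P(4.3 < X < 12.0): I: 0.912615; II: 0.534092.
By total probability, P(4.3 < X < 12.0) = 0.47·0.912615 + 0.53·0.534092 = 0.711998.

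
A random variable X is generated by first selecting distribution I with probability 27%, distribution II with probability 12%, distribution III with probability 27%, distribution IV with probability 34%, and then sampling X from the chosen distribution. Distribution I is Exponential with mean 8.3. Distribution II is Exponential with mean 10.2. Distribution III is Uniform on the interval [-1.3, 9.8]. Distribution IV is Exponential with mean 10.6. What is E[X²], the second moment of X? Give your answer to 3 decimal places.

For each component E[X²] = Var + (mean)², giving I: 137.78; II: 208.08; III: 28.33; IV: 224.72.
Overall E[X²] = 0.27·137.78 + 0.12·208.08 + 0.27·28.33 + 0.34·224.72 = 146.224.

146.224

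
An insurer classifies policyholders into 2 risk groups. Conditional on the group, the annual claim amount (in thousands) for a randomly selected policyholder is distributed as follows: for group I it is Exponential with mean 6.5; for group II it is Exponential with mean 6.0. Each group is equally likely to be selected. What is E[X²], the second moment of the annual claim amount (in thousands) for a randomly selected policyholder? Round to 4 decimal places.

78.2500

For each component E[X²] = Var + (mean)², giving I: 84.5; II: 72.
Overall E[X²] = 0.5·84.5 + 0.5·72 = 78.25.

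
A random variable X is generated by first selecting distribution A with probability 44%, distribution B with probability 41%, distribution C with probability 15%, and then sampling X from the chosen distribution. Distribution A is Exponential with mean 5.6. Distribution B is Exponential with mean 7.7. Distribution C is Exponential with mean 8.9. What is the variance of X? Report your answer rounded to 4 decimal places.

Per component, A: μ=5.6, E[X²]=62.72; B: μ=7.7, E[X²]=118.58; C: μ=8.9, E[X²]=158.42.
E[X] = 0.44·5.6 + 0.41·7.7 + 0.15·8.9 = 6.956.
E[X²] = 0.44·62.72 + 0.41·118.58 + 0.15·158.42 = 99.9776.
Var(X) = E[X²] − (E[X])² = 99.9776 − 48.3859 = 51.5917.

51.5917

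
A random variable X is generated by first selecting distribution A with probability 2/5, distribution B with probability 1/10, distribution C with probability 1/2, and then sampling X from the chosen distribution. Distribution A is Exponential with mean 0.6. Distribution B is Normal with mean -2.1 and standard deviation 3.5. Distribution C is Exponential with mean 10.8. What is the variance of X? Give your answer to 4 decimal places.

Per component, A: μ=0.6, E[X²]=0.72; B: μ=-2.1, E[X²]=16.66; C: μ=10.8, E[X²]=233.28.
E[X] = 0.4·0.6 + 0.1·-2.1 + 0.5·10.8 = 5.43.
E[X²] = 0.4·0.72 + 0.1·16.66 + 0.5·233.28 = 118.594.
Var(X) = E[X²] − (E[X])² = 118.594 − 29.4849 = 89.1091.

89.1091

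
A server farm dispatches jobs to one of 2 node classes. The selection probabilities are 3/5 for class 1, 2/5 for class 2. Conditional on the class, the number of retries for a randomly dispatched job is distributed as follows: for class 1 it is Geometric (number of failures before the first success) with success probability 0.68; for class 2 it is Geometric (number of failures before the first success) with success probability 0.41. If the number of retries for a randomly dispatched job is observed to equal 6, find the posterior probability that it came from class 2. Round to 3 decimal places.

Likelihoods P(X=6 | ·): 1: 0.000730144; 2: 0.017294.
Posterior ∝ prior × likelihood. Numerator for 2: 0.4·0.017294 = 0.00691761.
Normalizing constant: 0.6·0.000730144 + 0.4·0.017294 = 0.00735569.
P(2 | observation) = 0.00691761 / 0.00735569 = 0.940443.

0.940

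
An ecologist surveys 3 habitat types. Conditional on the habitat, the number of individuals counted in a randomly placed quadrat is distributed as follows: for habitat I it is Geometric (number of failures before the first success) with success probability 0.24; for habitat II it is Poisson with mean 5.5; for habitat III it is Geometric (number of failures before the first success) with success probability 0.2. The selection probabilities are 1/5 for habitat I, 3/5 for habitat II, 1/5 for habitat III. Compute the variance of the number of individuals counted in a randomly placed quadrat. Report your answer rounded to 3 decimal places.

Per component, I: μ=3.16667, E[X²]=23.2222; II: μ=5.5, E[X²]=35.75; III: μ=4, E[X²]=36.
E[X] = 0.2·3.16667 + 0.6·5.5 + 0.2·4 = 4.73333.
E[X²] = 0.2·23.2222 + 0.6·35.75 + 0.2·36 = 33.2944.
Var(X) = E[X²] − (E[X])² = 33.2944 − 22.4044 = 10.89.

10.890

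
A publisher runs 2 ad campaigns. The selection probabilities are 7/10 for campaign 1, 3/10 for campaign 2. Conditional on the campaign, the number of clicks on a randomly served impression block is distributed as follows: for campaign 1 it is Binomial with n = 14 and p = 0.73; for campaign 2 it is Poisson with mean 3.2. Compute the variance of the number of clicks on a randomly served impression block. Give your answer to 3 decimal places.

Per component, 1: μ=10.22, E[X²]=107.208; 2: μ=3.2, E[X²]=13.44.
E[X] = 0.7·10.22 + 0.3·3.2 = 8.114.
E[X²] = 0.7·107.208 + 0.3·13.44 = 79.0775.
Var(X) = E[X²] − (E[X])² = 79.0775 − 65.837 = 13.2405.

13.240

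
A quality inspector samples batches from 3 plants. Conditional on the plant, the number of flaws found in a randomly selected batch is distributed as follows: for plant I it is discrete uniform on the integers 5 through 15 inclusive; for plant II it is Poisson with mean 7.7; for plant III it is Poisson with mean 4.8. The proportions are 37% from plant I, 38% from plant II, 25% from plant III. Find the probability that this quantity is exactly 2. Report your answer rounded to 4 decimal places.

0.0288

Conditional on each plant, P(X = 2): I: 0; II: 0.0134241; III: 0.0948067.
By total probability, P(X = 2) = 0.37·0 + 0.38·0.0134241 + 0.25·0.0948067 = 0.0288028.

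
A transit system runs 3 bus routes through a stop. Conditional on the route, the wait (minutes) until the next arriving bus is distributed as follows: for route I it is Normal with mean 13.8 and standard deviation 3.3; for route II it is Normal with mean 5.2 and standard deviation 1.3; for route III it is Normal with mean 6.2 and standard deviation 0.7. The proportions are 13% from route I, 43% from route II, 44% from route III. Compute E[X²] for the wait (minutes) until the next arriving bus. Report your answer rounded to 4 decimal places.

55.6560

For each component E[X²] = Var + (mean)², giving I: 201.33; II: 28.73; III: 38.93.
Overall E[X²] = 0.13·201.33 + 0.43·28.73 + 0.44·38.93 = 55.656.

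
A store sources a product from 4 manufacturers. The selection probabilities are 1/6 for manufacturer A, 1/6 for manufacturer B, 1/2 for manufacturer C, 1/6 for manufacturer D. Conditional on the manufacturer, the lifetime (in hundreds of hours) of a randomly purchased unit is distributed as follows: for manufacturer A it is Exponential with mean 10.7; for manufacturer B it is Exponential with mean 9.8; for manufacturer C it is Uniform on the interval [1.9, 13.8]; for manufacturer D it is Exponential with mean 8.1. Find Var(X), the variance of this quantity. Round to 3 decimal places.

Per component, A: μ=10.7, E[X²]=228.98; B: μ=9.8, E[X²]=192.08; C: μ=7.85, E[X²]=73.4233; D: μ=8.1, E[X²]=131.22.
E[X] = 0.166667·10.7 + 0.166667·9.8 + 0.5·7.85 + 0.166667·8.1 = 8.69167.
E[X²] = 0.166667·228.98 + 0.166667·192.08 + 0.5·73.4233 + 0.166667·131.22 = 128.758.
Var(X) = E[X²] − (E[X])² = 128.758 − 75.5451 = 53.2133.

53.213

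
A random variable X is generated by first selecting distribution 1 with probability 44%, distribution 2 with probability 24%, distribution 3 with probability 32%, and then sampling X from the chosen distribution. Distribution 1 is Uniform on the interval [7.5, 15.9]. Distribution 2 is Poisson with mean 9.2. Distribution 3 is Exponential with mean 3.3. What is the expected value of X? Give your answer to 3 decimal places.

Component means — 1: 11.7; 2: 9.2; 3: 3.3.
E[X] = 0.44·11.7 + 0.24·9.2 + 0.32·3.3 = 8.412.

8.412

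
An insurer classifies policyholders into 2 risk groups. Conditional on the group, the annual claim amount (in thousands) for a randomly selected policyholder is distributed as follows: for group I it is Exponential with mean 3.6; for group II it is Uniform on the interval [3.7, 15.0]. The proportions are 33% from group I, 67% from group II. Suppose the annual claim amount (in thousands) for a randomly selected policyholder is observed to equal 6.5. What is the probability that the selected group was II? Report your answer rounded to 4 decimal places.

Likelihoods f(6.5 | ·): I: 0.045662; II: 0.0884956.
Posterior ∝ prior × likelihood. Numerator for II: 0.67·0.0884956 = 0.059292.
Normalizing constant: 0.33·0.045662 + 0.67·0.0884956 = 0.0743605.
P(II | observation) = 0.059292 / 0.0743605 = 0.797359.

0.7974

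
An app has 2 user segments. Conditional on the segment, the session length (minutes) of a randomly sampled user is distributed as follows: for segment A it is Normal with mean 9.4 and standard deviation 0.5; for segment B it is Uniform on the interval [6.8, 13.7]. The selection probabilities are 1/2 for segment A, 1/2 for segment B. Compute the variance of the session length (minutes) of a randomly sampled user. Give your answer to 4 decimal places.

Per component, A: μ=9.4, E[X²]=88.61; B: μ=10.25, E[X²]=109.03.
E[X] = 0.5·9.4 + 0.5·10.25 = 9.825.
E[X²] = 0.5·88.61 + 0.5·109.03 = 98.82.
Var(X) = E[X²] − (E[X])² = 98.82 − 96.5306 = 2.28938.

2.2894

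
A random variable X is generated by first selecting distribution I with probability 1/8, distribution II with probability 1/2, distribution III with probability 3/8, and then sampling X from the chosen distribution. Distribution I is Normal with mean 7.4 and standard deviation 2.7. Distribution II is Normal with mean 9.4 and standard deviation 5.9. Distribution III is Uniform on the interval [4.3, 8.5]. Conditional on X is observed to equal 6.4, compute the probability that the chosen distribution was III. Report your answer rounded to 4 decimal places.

0.6554

Likelihoods f(6.4 | ·): I: 0.137962; II: 0.0594176; III: 0.238095.
Posterior ∝ prior × likelihood. Numerator for III: 0.375·0.238095 = 0.0892857.
Normalizing constant: 0.125·0.137962 + 0.5·0.0594176 + 0.375·0.238095 = 0.13624.
P(III | observation) = 0.0892857 / 0.13624 = 0.655357.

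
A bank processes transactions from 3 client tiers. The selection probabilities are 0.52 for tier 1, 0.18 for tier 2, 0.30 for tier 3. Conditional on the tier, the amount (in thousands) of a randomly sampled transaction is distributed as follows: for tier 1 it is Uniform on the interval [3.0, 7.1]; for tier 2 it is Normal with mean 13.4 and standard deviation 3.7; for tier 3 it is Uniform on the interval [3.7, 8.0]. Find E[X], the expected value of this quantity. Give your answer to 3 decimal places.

6.793

Component means — 1: 5.05; 2: 13.4; 3: 5.85.
E[X] = 0.52·5.05 + 0.18·13.4 + 0.3·5.85 = 6.793.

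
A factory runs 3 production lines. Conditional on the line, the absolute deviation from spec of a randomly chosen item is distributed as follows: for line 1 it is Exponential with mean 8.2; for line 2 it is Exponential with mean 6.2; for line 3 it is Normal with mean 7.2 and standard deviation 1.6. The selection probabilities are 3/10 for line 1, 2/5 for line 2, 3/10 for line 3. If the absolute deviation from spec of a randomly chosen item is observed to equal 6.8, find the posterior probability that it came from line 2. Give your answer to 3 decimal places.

0.196

Likelihoods f(6.8 | ·): 1: 0.0532157; 2: 0.0538624; 3: 0.241668.
Posterior ∝ prior × likelihood. Numerator for 2: 0.4·0.0538624 = 0.0215449.
Normalizing constant: 0.3·0.0532157 + 0.4·0.0538624 + 0.3·0.241668 = 0.11001.
P(2 | observation) = 0.0215449 / 0.11001 = 0.195845.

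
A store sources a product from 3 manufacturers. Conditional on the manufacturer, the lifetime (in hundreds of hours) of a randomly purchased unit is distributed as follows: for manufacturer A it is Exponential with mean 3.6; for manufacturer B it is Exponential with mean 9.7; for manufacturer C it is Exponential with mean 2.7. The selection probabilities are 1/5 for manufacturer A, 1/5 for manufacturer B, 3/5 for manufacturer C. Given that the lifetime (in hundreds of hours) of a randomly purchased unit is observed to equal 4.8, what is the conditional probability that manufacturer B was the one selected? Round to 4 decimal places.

0.1941

Likelihoods f(4.8 | ·): A: 0.0732214; B: 0.0628521; C: 0.0625975.
Posterior ∝ prior × likelihood. Numerator for B: 0.2·0.0628521 = 0.0125704.
Normalizing constant: 0.2·0.0732214 + 0.2·0.0628521 + 0.6·0.0625975 = 0.0647732.
P(B | observation) = 0.0125704 / 0.0647732 = 0.194068.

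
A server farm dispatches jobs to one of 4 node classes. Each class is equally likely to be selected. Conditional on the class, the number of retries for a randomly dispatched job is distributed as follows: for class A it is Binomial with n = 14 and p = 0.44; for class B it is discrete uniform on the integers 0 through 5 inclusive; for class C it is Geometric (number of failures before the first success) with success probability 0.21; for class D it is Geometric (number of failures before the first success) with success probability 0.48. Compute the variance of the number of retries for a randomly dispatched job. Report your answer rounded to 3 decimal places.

10.115

Per component, A: μ=6.16, E[X²]=41.3952; B: μ=2.5, E[X²]=9.16667; C: μ=3.7619, E[X²]=32.0658; D: μ=1.08333, E[X²]=3.43056.
E[X] = 0.25·6.16 + 0.25·2.5 + 0.25·3.7619 + 0.25·1.08333 = 3.37631.
E[X²] = 0.25·41.3952 + 0.25·9.16667 + 0.25·32.0658 + 0.25·3.43056 = 21.5145.
Var(X) = E[X²] − (E[X])² = 21.5145 − 11.3995 = 10.1151.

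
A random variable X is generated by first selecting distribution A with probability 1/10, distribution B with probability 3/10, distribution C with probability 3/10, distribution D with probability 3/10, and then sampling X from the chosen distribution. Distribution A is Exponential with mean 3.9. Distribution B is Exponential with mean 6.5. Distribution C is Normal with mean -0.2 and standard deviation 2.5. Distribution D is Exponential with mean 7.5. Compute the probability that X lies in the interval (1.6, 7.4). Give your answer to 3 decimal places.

Conditional on each component, P(1.6 < X < 7.4): A: 0.513527; B: 0.461491; C: 0.23458; D: 0.435069.
By total probability, P(1.6 < X < 7.4) = 0.1·0.513527 + 0.3·0.461491 + 0.3·0.23458 + 0.3·0.435069 = 0.390695.

0.391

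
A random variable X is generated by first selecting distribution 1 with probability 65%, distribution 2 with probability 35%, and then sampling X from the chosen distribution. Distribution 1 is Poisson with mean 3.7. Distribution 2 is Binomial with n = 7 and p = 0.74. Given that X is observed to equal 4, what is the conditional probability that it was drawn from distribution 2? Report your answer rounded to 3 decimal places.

0.340

Likelihoods P(X=4 | ·): 1: 0.193066; 2: 0.184465.
Posterior ∝ prior × likelihood. Numerator for 2: 0.35·0.184465 = 0.0645629.
Normalizing constant: 0.65·0.193066 + 0.35·0.184465 = 0.190056.
P(2 | observation) = 0.0645629 / 0.190056 = 0.339705.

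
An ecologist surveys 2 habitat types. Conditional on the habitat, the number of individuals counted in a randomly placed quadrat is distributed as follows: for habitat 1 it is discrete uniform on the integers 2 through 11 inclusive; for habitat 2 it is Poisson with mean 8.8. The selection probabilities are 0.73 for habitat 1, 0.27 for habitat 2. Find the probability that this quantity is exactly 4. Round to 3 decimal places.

Conditional on each habitat, P(X = 4): 1: 0.1; 2: 0.0376641.
By total probability, P(X = 4) = 0.73·0.1 + 0.27·0.0376641 = 0.0831693.

0.083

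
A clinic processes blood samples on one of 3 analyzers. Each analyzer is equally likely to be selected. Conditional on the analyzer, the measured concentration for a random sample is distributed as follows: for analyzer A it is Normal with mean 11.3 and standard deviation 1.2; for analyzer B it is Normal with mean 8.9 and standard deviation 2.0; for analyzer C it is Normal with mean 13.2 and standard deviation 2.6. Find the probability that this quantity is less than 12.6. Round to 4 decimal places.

0.7458

Conditional on each analyzer, P(X < 12.6): A: 0.86067; B: 0.967843; C: 0.408747.
By total probability, P(X < 12.6) = 0.333333·0.86067 + 0.333333·0.967843 + 0.333333·0.408747 = 0.745753.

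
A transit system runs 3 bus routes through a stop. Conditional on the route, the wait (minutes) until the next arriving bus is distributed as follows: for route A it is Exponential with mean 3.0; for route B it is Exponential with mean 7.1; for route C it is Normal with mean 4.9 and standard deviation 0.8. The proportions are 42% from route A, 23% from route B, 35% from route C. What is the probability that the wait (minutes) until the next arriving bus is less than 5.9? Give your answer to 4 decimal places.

0.8041

Conditional on each route, P(X < 5.9): A: 0.860078; B: 0.56438; C: 0.89435.
By total probability, P(X < 5.9) = 0.42·0.860078 + 0.23·0.56438 + 0.35·0.89435 = 0.804063.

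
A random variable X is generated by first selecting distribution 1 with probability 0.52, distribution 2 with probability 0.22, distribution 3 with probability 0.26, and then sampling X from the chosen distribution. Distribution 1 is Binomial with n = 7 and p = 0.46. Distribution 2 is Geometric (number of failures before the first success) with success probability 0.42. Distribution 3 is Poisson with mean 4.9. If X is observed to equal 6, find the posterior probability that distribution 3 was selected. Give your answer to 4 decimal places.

Likelihoods P(X=6 | ·): 1: 0.0358128; 2: 0.0159889; 3: 0.143153.
Posterior ∝ prior × likelihood. Numerator for 3: 0.26·0.143153 = 0.0372198.
Normalizing constant: 0.52·0.0358128 + 0.22·0.0159889 + 0.26·0.143153 = 0.0593601.
P(3 | observation) = 0.0372198 / 0.0593601 = 0.627018.

0.6270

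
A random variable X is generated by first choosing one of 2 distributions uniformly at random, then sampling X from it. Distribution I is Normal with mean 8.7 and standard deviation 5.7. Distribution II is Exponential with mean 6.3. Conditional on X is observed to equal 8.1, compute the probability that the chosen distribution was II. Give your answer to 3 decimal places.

Likelihoods f(8.1 | ·): I: 0.0696032; II: 0.0438814.
Posterior ∝ prior × likelihood. Numerator for II: 0.5·0.0438814 = 0.0219407.
Normalizing constant: 0.5·0.0696032 + 0.5·0.0438814 = 0.0567423.
P(II | observation) = 0.0219407 / 0.0567423 = 0.386673.

0.387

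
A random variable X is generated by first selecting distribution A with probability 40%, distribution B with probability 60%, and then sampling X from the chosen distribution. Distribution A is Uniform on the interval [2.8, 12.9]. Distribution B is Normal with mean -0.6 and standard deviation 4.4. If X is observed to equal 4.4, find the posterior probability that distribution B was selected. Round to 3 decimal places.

0.419

Likelihoods f(4.4 | ·): A: 0.0990099; B: 0.047539.
Posterior ∝ prior × likelihood. Numerator for B: 0.6·0.047539 = 0.0285234.
Normalizing constant: 0.4·0.0990099 + 0.6·0.047539 = 0.0681274.
P(B | observation) = 0.0285234 / 0.0681274 = 0.418678.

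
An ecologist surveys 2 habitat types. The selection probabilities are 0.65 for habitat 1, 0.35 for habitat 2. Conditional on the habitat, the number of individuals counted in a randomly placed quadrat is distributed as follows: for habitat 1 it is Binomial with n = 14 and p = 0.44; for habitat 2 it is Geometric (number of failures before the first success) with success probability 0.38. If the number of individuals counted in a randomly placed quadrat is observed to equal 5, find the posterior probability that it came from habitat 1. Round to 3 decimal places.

0.905

Likelihoods P(X=5 | ·): 1: 0.178821; 2: 0.034813.
Posterior ∝ prior × likelihood. Numerator for 1: 0.65·0.178821 = 0.116234.
Normalizing constant: 0.65·0.178821 + 0.35·0.034813 = 0.128419.
P(1 | observation) = 0.116234 / 0.128419 = 0.905118.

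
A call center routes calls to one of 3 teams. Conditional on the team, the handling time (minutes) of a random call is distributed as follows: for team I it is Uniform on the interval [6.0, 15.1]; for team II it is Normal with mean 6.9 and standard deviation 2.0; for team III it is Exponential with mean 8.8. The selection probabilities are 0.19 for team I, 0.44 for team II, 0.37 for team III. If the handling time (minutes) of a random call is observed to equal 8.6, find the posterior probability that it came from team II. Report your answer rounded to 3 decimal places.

0.625

Likelihoods f(8.6 | ·): I: 0.10989; II: 0.138992; III: 0.0427655.
Posterior ∝ prior × likelihood. Numerator for II: 0.44·0.138992 = 0.0611567.
Normalizing constant: 0.19·0.10989 + 0.44·0.138992 + 0.37·0.0427655 = 0.097859.
P(II | observation) = 0.0611567 / 0.097859 = 0.624947.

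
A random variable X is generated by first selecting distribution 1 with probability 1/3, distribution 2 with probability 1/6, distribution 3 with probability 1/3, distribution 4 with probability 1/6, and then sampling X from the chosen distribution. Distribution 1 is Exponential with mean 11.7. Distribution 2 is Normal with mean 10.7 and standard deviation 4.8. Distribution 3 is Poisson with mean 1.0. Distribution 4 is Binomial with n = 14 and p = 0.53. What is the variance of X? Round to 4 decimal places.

Per component, 1: μ=11.7, E[X²]=273.78; 2: μ=10.7, E[X²]=137.53; 3: μ=1, E[X²]=2; 4: μ=7.42, E[X²]=58.5438.
E[X] = 0.333333·11.7 + 0.166667·10.7 + 0.333333·1 + 0.166667·7.42 = 7.25333.
E[X²] = 0.333333·273.78 + 0.166667·137.53 + 0.333333·2 + 0.166667·58.5438 = 124.606.
Var(X) = E[X²] − (E[X])² = 124.606 − 52.6108 = 71.9948.

71.9948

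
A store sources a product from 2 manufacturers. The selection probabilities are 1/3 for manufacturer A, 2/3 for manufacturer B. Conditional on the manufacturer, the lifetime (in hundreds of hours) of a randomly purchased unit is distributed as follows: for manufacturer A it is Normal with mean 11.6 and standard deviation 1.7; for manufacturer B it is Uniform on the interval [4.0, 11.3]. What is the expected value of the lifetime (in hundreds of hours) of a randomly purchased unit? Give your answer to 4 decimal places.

Component means — A: 11.6; B: 7.65.
E[X] = 0.333333·11.6 + 0.666667·7.65 = 8.96667.

8.9667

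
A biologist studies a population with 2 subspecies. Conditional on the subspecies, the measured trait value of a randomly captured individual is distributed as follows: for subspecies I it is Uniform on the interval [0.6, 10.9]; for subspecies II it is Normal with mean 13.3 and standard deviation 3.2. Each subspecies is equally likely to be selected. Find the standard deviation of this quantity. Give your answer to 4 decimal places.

4.8776

Per component, I: μ=5.75, E[X²]=41.9033; II: μ=13.3, E[X²]=187.13.
E[X] = 0.5·5.75 + 0.5·13.3 = 9.525.
E[X²] = 0.5·41.9033 + 0.5·187.13 = 114.517.
Var(X) = E[X²] − (E[X])² = 114.517 − 90.7256 = 23.791.
SD(X) = √23.791 = 4.87761.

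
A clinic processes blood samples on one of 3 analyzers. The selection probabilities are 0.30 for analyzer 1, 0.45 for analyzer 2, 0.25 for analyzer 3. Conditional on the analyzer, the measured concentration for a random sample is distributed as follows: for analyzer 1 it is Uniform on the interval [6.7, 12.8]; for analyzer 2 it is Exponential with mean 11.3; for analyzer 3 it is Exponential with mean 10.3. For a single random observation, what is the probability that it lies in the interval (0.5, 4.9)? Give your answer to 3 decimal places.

0.222

Conditional on each analyzer, P(0.5 < X < 4.9): 1: 0; 2: 0.308564; 3: 0.331183.
By total probability, P(0.5 < X < 4.9) = 0.3·0 + 0.45·0.308564 + 0.25·0.331183 = 0.22165.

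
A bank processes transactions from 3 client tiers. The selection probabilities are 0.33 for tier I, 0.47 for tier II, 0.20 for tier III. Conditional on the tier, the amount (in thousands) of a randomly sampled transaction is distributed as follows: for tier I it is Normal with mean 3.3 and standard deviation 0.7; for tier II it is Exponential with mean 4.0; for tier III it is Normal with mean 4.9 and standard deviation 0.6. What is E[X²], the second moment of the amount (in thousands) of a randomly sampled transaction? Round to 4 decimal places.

For each component E[X²] = Var + (mean)², giving I: 11.38; II: 32; III: 24.37.
Overall E[X²] = 0.33·11.38 + 0.47·32 + 0.2·24.37 = 23.6694.

23.6694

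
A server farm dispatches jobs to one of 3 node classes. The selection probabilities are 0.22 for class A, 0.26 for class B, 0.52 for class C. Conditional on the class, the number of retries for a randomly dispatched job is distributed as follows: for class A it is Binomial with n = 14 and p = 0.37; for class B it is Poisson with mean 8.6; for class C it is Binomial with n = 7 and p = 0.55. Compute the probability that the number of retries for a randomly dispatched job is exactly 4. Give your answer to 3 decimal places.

Conditional on each class, P(X = 4): A: 0.184776; B: 0.0419614; C: 0.291848.
By total probability, P(X = 4) = 0.22·0.184776 + 0.26·0.0419614 + 0.52·0.291848 = 0.203322.

0.203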